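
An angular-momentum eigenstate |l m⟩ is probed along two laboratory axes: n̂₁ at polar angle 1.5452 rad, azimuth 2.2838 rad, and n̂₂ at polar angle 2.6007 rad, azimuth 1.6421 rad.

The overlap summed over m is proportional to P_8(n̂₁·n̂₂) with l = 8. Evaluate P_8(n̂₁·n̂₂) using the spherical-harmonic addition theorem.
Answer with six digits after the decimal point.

-0.274332

Addition theorem: P_8(cos γ) = (4π/17) Σ_m Y*_{lm}(Ω₁) Y_{lm}(Ω₂), m = −8…8:
  m=-8: 0.43025 - 0.28136j × 0.00214 - 0.00138j = 0.00054 - 0.00119j  (running Σ = 0.00054 - 0.00119j)
  m=-7: -0.05062 - 0.01448j × -0.00812 - 0.01489j = 0.00020 + 0.00087j  (running Σ = 0.00073 - 0.00032j)
  m=-6: -0.15655 - 0.33744j × -0.06397 + 0.02917j = 0.01986 + 0.01702j  (running Σ = 0.02059 + 0.01670j)
  m=-5: -0.02553 + 0.05664j × 0.07065 + 0.18969j = -0.01255 - 0.00084j  (running Σ = 0.00804 + 0.01586j)
  m=-4: -0.31828 + 0.09483j × 0.38782 - 0.11371j = -0.11265 + 0.07297j  (running Σ = -0.10461 + 0.08883j)
  m=-3: 0.05615 + 0.03585j × -0.10752 - 0.49493j = 0.01171 - 0.03165j  (running Σ = -0.09290 + 0.05718j)
  m=-2: 0.04551 + 0.31209j × -0.23502 + 0.03374j = -0.02123 - 0.07181j  (running Σ = -0.11413 - 0.01463j)
  m=-1: 0.04484 - 0.05185j × -0.02157 - 0.30204j = -0.01663 - 0.01242j  (running Σ = -0.13076 - 0.02706j)
  m=0: 0.31056 + 0.00000j × -0.35293 + 0.00000j = -0.10961 + 0.00000j  (running Σ = -0.24037 - 0.02706j)
  m=1: -0.04484 - 0.05185j × 0.02157 - 0.30204j = -0.01663 + 0.01242j  (running Σ = -0.25699 - 0.01463j)
  m=2: 0.04551 - 0.31209j × -0.23502 - 0.03374j = -0.02123 + 0.07181j  (running Σ = -0.27822 + 0.05718j)
  m=3: -0.05615 + 0.03585j × 0.10752 - 0.49493j = 0.01171 + 0.03165j  (running Σ = -0.26651 + 0.08883j)
  m=4: -0.31828 - 0.09483j × 0.38782 + 0.11371j = -0.11265 - 0.07297j  (running Σ = -0.37916 + 0.01586j)
  m=5: 0.02553 + 0.05664j × -0.07065 + 0.18969j = -0.01255 + 0.00084j  (running Σ = -0.39171 + 0.01670j)
  m=6: -0.15655 + 0.33744j × -0.06397 - 0.02917j = 0.01986 - 0.01702j  (running Σ = -0.37185 - 0.00032j)
  m=7: 0.05062 - 0.01448j × 0.00812 - 0.01489j = 0.00020 - 0.00087j  (running Σ = -0.37166 - 0.00119j)
  m=8: 0.43025 + 0.28136j × 0.00214 + 0.00138j = 0.00054 + 0.00119j  (running Σ = -0.37112 + 0.00000j)
Total Σ_m = -0.37112 + 0.00000j. Multiply by 0.739198: -0.27433 + 0.00000j. P_8(cos γ) = -0.274332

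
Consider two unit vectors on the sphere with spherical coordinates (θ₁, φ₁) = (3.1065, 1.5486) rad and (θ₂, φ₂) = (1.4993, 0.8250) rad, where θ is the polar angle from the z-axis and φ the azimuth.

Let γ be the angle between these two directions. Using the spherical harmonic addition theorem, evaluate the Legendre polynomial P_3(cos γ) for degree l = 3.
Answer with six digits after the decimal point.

Term-by-term m-sum for l=3 (normalisation 4π/7 = 1.795196):
  [-3]  conj(Y_{3,-3})(Ω₁) = -0.000001-0.000018i ; Y_{3,-3}(Ω₂) = -0.325403-0.256002i ; Δ = -0.000004+0.000006i
  [-2]  conj(Y_{3,-2})(Ω₁) = +0.001256-0.000056i ; Y_{3,-2}(Ω₂) = -0.005747-0.072406i ; Δ = -0.000011-0.000091i
  [-1]  conj(Y_{3,-1})(Ω₁) = +0.001005+0.045275i ; Y_{3,-1}(Ω₂) = -0.213155+0.230743i ; Δ = -0.010661-0.009419i
  [+0]  conj(Y_{3,0})(Ω₁) = -0.743598-0.000000i ; Y_{3,0}(Ω₂) = -0.079294+0.000000i ; Δ = +0.058963+0.000000i
  [+1]  conj(Y_{3,1})(Ω₁) = -0.001005+0.045275i ; Y_{3,1}(Ω₂) = +0.213155+0.230743i ; Δ = -0.010661+0.009419i
  [+2]  conj(Y_{3,2})(Ω₁) = +0.001256+0.000056i ; Y_{3,2}(Ω₂) = -0.005747+0.072406i ; Δ = -0.000011+0.000091i
  [+3]  conj(Y_{3,3})(Ω₁) = +0.000001-0.000018i ; Y_{3,3}(Ω₂) = +0.325403-0.256002i ; Δ = -0.000004-0.000006i
Σ over m = +0.037610-0.000000i; ×(4π/7) → +0.067517-0.000000i. Real part: 0.067517

0.067517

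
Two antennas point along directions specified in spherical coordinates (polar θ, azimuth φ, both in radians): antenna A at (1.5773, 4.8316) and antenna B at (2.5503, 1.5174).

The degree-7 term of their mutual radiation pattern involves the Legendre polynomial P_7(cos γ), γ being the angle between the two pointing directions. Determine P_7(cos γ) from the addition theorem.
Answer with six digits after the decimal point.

Addition theorem: P_7(cos γ) = (4π/15) Σ_m Y*_{lm}(Ω₁) Y_{lm}(Ω₂), m = −7…7:
  m=-7: -0.370447+0.335759i × -0.003054+0.007786i = -0.001483-0.003909i  (running Σ = -0.001483-0.003909i)
  m=-6: +0.009185+0.007979i × +0.044233+0.014677i = +0.000289+0.000488i  (running Σ = -0.001194-0.003422i)
  m=-5: -0.205852+0.303455i × +0.041476-0.151644i = +0.037479+0.043802i  (running Σ = +0.036285+0.040381i)
  m=-4: +0.012718+0.006570i × -0.342672-0.074323i = -0.003870-0.003197i  (running Σ = +0.032416+0.037184i)
  m=-3: -0.116069+0.310591i × -0.077779+0.481384i = -0.140486-0.080031i  (running Σ = -0.108070-0.042847i)
  m=-2: +0.014826+0.003603i × +0.285679+0.030625i = +0.004125+0.001483i  (running Σ = -0.103945-0.041363i)
  m=-1: -0.037938+0.316735i × -0.012611+0.235954i = -0.074257-0.012946i  (running Σ = -0.178201-0.054309i)
  m=0: +0.015537-0.000000i × +0.376194+0.000000i = +0.005845+0.000000i  (running Σ = -0.172356-0.054309i)
  m=1: +0.037938+0.316735i × +0.012611+0.235954i = -0.074257+0.012946i  (running Σ = -0.246613-0.041363i)
  m=2: +0.014826-0.003603i × +0.285679-0.030625i = +0.004125-0.001483i  (running Σ = -0.242487-0.042847i)
  m=3: +0.116069+0.310591i × +0.077779+0.481384i = -0.140486+0.080031i  (running Σ = -0.382973+0.037184i)
  m=4: +0.012718-0.006570i × -0.342672+0.074323i = -0.003870+0.003197i  (running Σ = -0.386843+0.040381i)
  m=5: +0.205852+0.303455i × -0.041476-0.151644i = +0.037479-0.043802i  (running Σ = -0.349364-0.003422i)
  m=6: +0.009185-0.007979i × +0.044233-0.014677i = +0.000289-0.000488i  (running Σ = -0.349074-0.003909i)
  m=7: +0.370447+0.335759i × +0.003054+0.007786i = -0.001483+0.003909i  (running Σ = -0.350557+0.000000i)
Σ over m = -0.350557+0.000000i; ×(4π/15) → -0.293682+0.000000i. Real part: -0.293682

-0.293682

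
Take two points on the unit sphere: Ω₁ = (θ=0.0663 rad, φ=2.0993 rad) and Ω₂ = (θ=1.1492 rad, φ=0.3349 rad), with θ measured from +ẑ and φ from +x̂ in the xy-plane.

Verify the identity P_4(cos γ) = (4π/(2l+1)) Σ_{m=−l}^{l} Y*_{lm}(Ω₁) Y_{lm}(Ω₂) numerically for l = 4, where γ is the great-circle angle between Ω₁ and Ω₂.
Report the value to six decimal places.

-0.106769

Term-by-term m-sum for l=4 (normalisation 4π/9 = 1.396263):
  m=-4: Y*=-0.00000 + 0.00001j  Y=0.07028 - 0.29857j  product 0.00000 + 0.00000j
  m=-3: Y*=0.00036 + 0.00001j  Y=0.20869 - 0.32839j  product 0.00008 - 0.00012j
  m=-2: Y*=-0.00431 - 0.00763j  Y=0.03760 - 0.02978j  product -0.00039 - 0.00016j
  m=-1: Y*=-0.06259 + 0.10720j  Y=-0.30493 + 0.10612j  product 0.00771 - 0.03933j
  m=+0: Y*=0.82778 + 0.00000j  Y=-0.11026 + 0.00000j  product -0.09127 + 0.00000j
  m=+1: Y*=0.06259 + 0.10720j  Y=0.30493 + 0.10612j  product 0.00771 + 0.03933j
  m=+2: Y*=-0.00431 + 0.00763j  Y=0.03760 + 0.02978j  product -0.00039 + 0.00016j
  m=+3: Y*=-0.00036 + 0.00001j  Y=-0.20869 - 0.32839j  product 0.00008 + 0.00012j
  m=+4: Y*=-0.00000 - 0.00001j  Y=0.07028 + 0.29857j  product 0.00000 - 0.00000j
Accumulated sum -0.07647 + 0.00000j; after 4π/(2l+1) scaling, -0.10677 + 0.00000j ⇒ P_4 = -0.106769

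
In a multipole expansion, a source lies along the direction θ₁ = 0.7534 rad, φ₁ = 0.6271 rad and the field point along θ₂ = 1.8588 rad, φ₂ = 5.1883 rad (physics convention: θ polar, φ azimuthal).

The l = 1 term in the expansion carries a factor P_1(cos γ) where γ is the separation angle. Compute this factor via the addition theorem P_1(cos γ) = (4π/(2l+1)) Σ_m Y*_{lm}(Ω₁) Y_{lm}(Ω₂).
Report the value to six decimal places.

Term-by-term m-sum for l=1 (normalisation 4π/3 = 4.188790):
  [-1]  conj(Y_{1,-1})(Ω₁) = +0.191389+0.138696i ; Y_{1,-1}(Ω₂) = +0.151768+0.294453i ; Δ = -0.011793+0.077405i
  [+0]  conj(Y_{1,0})(Ω₁) = +0.356371-0.000000i ; Y_{1,0}(Ω₂) = -0.138782+0.000000i ; Δ = -0.049458+0.000000i
  [+1]  conj(Y_{1,1})(Ω₁) = -0.191389+0.138696i ; Y_{1,1}(Ω₂) = -0.151768+0.294453i ; Δ = -0.011793-0.077405i
Σ over m = -0.073043+0.000000i; ×(4π/3) → -0.305963+0.000000i. Real part: -0.305963

-0.305963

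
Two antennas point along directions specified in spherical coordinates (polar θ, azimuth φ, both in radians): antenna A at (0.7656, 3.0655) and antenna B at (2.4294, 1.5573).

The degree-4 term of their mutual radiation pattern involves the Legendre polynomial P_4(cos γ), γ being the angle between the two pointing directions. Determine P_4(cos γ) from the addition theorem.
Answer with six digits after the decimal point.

Summing Y*_{l m}(θ₁,φ₁)·Y_{l m}(θ₂,φ₂) over m ∈ [−4, 4]; prefactor 4π/(2·4+1) = 1.396263:
  term(m=-4) = +0.007979-0.002041i   from Y*(Ω₁)=+0.097357-0.030583i, Y(Ω₂)=+0.080590+0.004355i
  term(m=-3) = +0.014823+0.078004i   from Y*(Ω₁)=-0.292505+0.067957i, Y(Ω₂)=+0.010703-0.264191i
  term(m=-2) = -0.180873+0.022763i   from Y*(Ω₁)=+0.418959-0.064256i, Y(Ω₂)=-0.429939-0.011608i
  term(m=-1) = -0.002233-0.035624i   from Y*(Ω₁)=-0.150490+0.011473i, Y(Ω₂)=-0.003192+0.236474i
  term(m=+0) = +0.094759+0.000000i   from Y*(Ω₁)=-0.331883-0.000000i, Y(Ω₂)=-0.285520+0.000000i
  term(m=+1) = -0.002233+0.035624i   from Y*(Ω₁)=+0.150490+0.011473i, Y(Ω₂)=+0.003192+0.236474i
  term(m=+2) = -0.180873-0.022763i   from Y*(Ω₁)=+0.418959+0.064256i, Y(Ω₂)=-0.429939+0.011608i
  term(m=+3) = +0.014823-0.078004i   from Y*(Ω₁)=+0.292505+0.067957i, Y(Ω₂)=-0.010703-0.264191i
  term(m=+4) = +0.007979+0.002041i   from Y*(Ω₁)=+0.097357+0.030583i, Y(Ω₂)=+0.080590-0.004355i
Σ over m = -0.225847-0.000000i; ×(4π/9) → -0.315343-0.000000i. Real part: -0.315343

-0.315343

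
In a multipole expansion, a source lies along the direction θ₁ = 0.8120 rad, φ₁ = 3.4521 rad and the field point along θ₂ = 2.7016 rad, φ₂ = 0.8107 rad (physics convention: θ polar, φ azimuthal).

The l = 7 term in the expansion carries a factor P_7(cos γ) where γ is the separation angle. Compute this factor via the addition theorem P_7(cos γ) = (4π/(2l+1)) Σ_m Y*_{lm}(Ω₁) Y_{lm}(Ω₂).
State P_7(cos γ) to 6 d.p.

Summing Y*_{l m}(θ₁,φ₁)·Y_{l m}(θ₂,φ₂) over m ∈ [−7, 7]; prefactor 4π/(2·7+1) = 0.837758:
  [-7]  conj(Y_{7,-7})(Ω₁) = (0.030038, -0.043648) ; Y_{7,-7}(Ω₂) = (0.001044, 0.000727) ; Δ = (0.000063, -0.000024)
  [-6]  conj(Y_{7,-6})(Ω₁) = (-0.054157, 0.180006) ; Y_{7,-6}(Ω₂) = (-0.001529, -0.009991) ; Δ = (0.001881, 0.000266)
  [-5]  conj(Y_{7,-5})(Ω₁) = (-0.006949, -0.380507) ; Y_{7,-5}(Ω₂) = (-0.030364, 0.039213) ; Δ = (0.015132, 0.011281)
  [-4]  conj(Y_{7,-4})(Ω₁) = (0.142600, 0.418001) ; Y_{7,-4}(Ω₂) = (0.166135, -0.016872) ; Δ = (0.030743, 0.067039)
  [-3]  conj(Y_{7,-3})(Ω₁) = (-0.095939, -0.129052) ; Y_{7,-3}(Ω₂) = (-0.290535, -0.249467) ; Δ = (-0.004320, 0.061428)
  [-2]  conj(Y_{7,-2})(Ω₁) = (-0.231733, -0.165792) ; Y_{7,-2}(Ω₂) = (0.026989, 0.532888) ; Δ = (0.082094, -0.127963)
  [-1]  conj(Y_{7,-1})(Ω₁) = (0.287362, 0.092211) ; Y_{7,-1}(Ω₂) = (0.171185, -0.180075) ; Δ = (0.065797, -0.035962)
  [+0]  conj(Y_{7,0})(Ω₁) = (0.203323, -0.000000) ; Y_{7,0}(Ω₂) = (0.382905, 0.000000) ; Δ = (0.077853, 0.000000)
  [+1]  conj(Y_{7,1})(Ω₁) = (-0.287362, 0.092211) ; Y_{7,1}(Ω₂) = (-0.171185, -0.180075) ; Δ = (0.065797, 0.035962)
  [+2]  conj(Y_{7,2})(Ω₁) = (-0.231733, 0.165792) ; Y_{7,2}(Ω₂) = (0.026989, -0.532888) ; Δ = (0.082094, 0.127963)
  [+3]  conj(Y_{7,3})(Ω₁) = (0.095939, -0.129052) ; Y_{7,3}(Ω₂) = (0.290535, -0.249467) ; Δ = (-0.004320, -0.061428)
  [+4]  conj(Y_{7,4})(Ω₁) = (0.142600, -0.418001) ; Y_{7,4}(Ω₂) = (0.166135, 0.016872) ; Δ = (0.030743, -0.067039)
  [+5]  conj(Y_{7,5})(Ω₁) = (0.006949, -0.380507) ; Y_{7,5}(Ω₂) = (0.030364, 0.039213) ; Δ = (0.015132, -0.011281)
  [+6]  conj(Y_{7,6})(Ω₁) = (-0.054157, -0.180006) ; Y_{7,6}(Ω₂) = (-0.001529, 0.009991) ; Δ = (0.001881, -0.000266)
  [+7]  conj(Y_{7,7})(Ω₁) = (-0.030038, -0.043648) ; Y_{7,7}(Ω₂) = (-0.001044, 0.000727) ; Δ = (0.000063, 0.000024)
Total Σ_m = (0.460634, 0.000000). Multiply by 0.837758: (0.385899, 0.000000). P_7(cos γ) = 0.385899

0.385899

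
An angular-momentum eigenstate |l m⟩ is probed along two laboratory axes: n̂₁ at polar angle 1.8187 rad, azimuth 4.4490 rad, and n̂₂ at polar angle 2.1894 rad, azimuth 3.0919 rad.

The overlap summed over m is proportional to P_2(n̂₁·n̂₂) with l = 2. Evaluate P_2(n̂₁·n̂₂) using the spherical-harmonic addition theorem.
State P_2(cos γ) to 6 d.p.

Term-by-term m-sum for l=2 (normalisation 4π/5 = 2.513274):
  m=-2: (-0.313804, 0.182507) × (0.255112, 0.025438) = (-0.084698, 0.038577)  (running Σ = (-0.084698, 0.038577))
  m=-1: (0.047844, 0.177429) × (0.364530, 0.018129) = (0.014224, 0.065546)  (running Σ = (-0.070474, 0.104123))
  m=0: (-0.258425, -0.000000) × (0.002790, 0.000000) = (-0.000721, -0.000000)  (running Σ = (-0.071195, 0.104123))
  m=1: (-0.047844, 0.177429) × (-0.364530, 0.018129) = (0.014224, -0.065546)  (running Σ = (-0.056971, 0.038577))
  m=2: (-0.313804, -0.182507) × (0.255112, -0.025438) = (-0.084698, -0.038577)  (running Σ = (-0.141668, 0.000000))
Total Σ_m = (-0.141668, 0.000000). Multiply by 2.513274: (-0.356052, 0.000000). P_2(cos γ) = -0.356052

-0.356052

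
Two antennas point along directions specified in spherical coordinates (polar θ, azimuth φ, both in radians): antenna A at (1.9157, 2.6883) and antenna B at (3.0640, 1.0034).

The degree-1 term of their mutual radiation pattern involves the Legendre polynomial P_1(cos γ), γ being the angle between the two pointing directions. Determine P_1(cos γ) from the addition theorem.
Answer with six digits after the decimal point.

Term-by-term m-sum for l=1 (normalisation 4π/3 = 4.188790):
  m=-1: Y*=(-0.292311, 0.142391)  Y=(0.014393, -0.022584)  product (-0.000991, 0.008651)
  m=+0: Y*=(-0.165199, -0.000000)  Y=(-0.487132, 0.000000)  product (0.080474, 0.000000)
  m=+1: Y*=(0.292311, 0.142391)  Y=(-0.014393, -0.022584)  product (-0.000991, -0.008651)
Accumulated sum (0.078491, 0.000000); after 4π/(2l+1) scaling, (0.328783, 0.000000) ⇒ P_1 = 0.328783

0.328783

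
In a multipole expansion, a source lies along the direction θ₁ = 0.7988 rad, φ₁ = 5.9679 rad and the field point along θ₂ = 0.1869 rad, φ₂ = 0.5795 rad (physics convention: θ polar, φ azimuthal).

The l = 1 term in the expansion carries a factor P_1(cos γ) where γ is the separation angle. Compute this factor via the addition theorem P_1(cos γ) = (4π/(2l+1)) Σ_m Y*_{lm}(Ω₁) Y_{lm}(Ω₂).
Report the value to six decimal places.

Expand P_1 via completeness: Σ_{m} conj(Y_{1,m}) at Ω₁ times Y_{1,m} at Ω₂ —
  m=-1: Y*=+0.235351-0.076763i  Y=+0.053716-0.035155i  product +0.009944-0.012397i
  m=+0: Y*=+0.340833-0.000000i  Y=+0.480093+0.000000i  product +0.163632+0.000000i
  m=+1: Y*=-0.235351-0.076763i  Y=-0.053716-0.035155i  product +0.009944+0.012397i
Total Σ_m = +0.183519+0.000000i. Multiply by 4.188790: +0.768722+0.000000i. P_1(cos γ) = 0.768722

0.768722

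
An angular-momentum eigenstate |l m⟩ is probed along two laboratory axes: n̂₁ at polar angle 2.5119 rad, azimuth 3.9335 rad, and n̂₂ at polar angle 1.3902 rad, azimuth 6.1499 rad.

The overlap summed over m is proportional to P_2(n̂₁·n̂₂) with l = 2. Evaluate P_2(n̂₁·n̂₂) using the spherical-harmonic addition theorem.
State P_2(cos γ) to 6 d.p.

-0.134342

Expand P_2 via completeness: Σ_{m} conj(Y_{2,m}) at Ω₁ times Y_{2,m} at Ω₂ —
  term(m=-2) = -0.01382 + 0.04813j   from Y*(Ω₁)=-0.00174 + 0.13395j, Y(Ω₂)=0.36061 + 0.09847j
  term(m=-1) = 0.03020 + 0.04009j   from Y*(Ω₁)=0.25830 + 0.26169j, Y(Ω₂)=0.13529 + 0.01814j
  term(m=+0) = -0.08621 + 0.00000j   from Y*(Ω₁)=0.30265 + 0.00000j, Y(Ω₂)=-0.28487 + 0.00000j
  term(m=+1) = 0.03020 - 0.04009j   from Y*(Ω₁)=-0.25830 + 0.26169j, Y(Ω₂)=-0.13529 + 0.01814j
  term(m=+2) = -0.01382 - 0.04813j   from Y*(Ω₁)=-0.00174 - 0.13395j, Y(Ω₂)=0.36061 - 0.09847j
Σ over m = -0.05345 - 0.00000j; ×(4π/5) → -0.13434 - 0.00000j. Real part: -0.134342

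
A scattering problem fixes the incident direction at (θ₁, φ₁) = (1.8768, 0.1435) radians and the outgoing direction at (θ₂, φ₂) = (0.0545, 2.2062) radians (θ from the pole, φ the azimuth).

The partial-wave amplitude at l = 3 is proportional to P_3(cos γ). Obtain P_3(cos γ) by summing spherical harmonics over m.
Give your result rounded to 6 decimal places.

Expand P_3 via completeness: Σ_{m} conj(Y_{3,m}) at Ω₁ times Y_{3,m} at Ω₂ —
  term(m=-3) = 0.00002 + 0.00000j   from Y*(Ω₁)=0.32873 + 0.15096j, Y(Ω₂)=0.00006 - 0.00002j
  term(m=-2) = 0.00047 - 0.00071j   from Y*(Ω₁)=-0.26848 - 0.07924j, Y(Ω₂)=-0.00089 + 0.00289j
  term(m=-1) = 0.00558 + 0.01041j   from Y*(Ω₁)=-0.16660 - 0.02407j, Y(Ω₂)=-0.04164 - 0.05646j
  term(m=+0) = 0.21174 + 0.00000j   from Y*(Ω₁)=0.28625 + 0.00000j, Y(Ω₂)=0.73972 + 0.00000j
  term(m=+1) = 0.00558 - 0.01041j   from Y*(Ω₁)=0.16660 - 0.02407j, Y(Ω₂)=0.04164 - 0.05646j
  term(m=+2) = 0.00047 + 0.00071j   from Y*(Ω₁)=-0.26848 + 0.07924j, Y(Ω₂)=-0.00089 - 0.00289j
  term(m=+3) = 0.00002 - 0.00000j   from Y*(Ω₁)=-0.32873 + 0.15096j, Y(Ω₂)=-0.00006 - 0.00002j
Total Σ_m = 0.22388 + 0.00000j. Multiply by 1.795196: 0.40192 + 0.00000j. P_3(cos γ) = 0.401917

0.401917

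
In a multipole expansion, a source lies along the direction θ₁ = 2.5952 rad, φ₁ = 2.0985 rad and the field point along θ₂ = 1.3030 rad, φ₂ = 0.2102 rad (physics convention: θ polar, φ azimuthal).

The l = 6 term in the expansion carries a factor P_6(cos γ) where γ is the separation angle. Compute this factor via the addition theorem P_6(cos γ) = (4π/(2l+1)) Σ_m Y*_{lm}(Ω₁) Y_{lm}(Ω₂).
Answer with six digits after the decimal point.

0.271453

Addition theorem: P_6(cos γ) = (4π/13) Σ_m Y*_{lm}(Ω₁) Y_{lm}(Ω₂), m = −6…6:
  m=-6: +0.009505+0.000234i × +0.118381-0.370078i = +0.001212-0.003490i  (running Σ = +0.001212-0.003490i)
  m=-5: +0.026110+0.047448i × +0.183442-0.320540i = +0.019999+0.000334i  (running Σ = +0.021210-0.003155i)
  m=-4: -0.094007+0.156820i × -0.047290+0.052843i = -0.003841-0.012384i  (running Σ = +0.017369-0.015539i)
  m=-3: -0.392713-0.004836i × -0.278394+0.203237i = +0.110312-0.078467i  (running Σ = +0.127681-0.094007i)
  m=-2: -0.236031-0.416681i × -0.027244+0.012179i = +0.011505+0.008477i  (running Σ = +0.139186-0.085529i)
  m=-1: +0.063164-0.108373i × +0.314736-0.067149i = +0.012603-0.038350i  (running Σ = +0.151789-0.123880i)
  m=0: -0.403694-0.000000i × +0.056374+0.000000i = -0.022758-0.000000i  (running Σ = +0.129031-0.123880i)
  m=1: -0.063164-0.108373i × -0.314736-0.067149i = +0.012603+0.038350i  (running Σ = +0.141634-0.085529i)
  m=2: -0.236031+0.416681i × -0.027244-0.012179i = +0.011505-0.008477i  (running Σ = +0.153139-0.094007i)
  m=3: +0.392713-0.004836i × +0.278394+0.203237i = +0.110312+0.078467i  (running Σ = +0.263451-0.015539i)
  m=4: -0.094007-0.156820i × -0.047290-0.052843i = -0.003841+0.012384i  (running Σ = +0.259610-0.003155i)
  m=5: -0.026110+0.047448i × -0.183442-0.320540i = +0.019999-0.000334i  (running Σ = +0.279609-0.003490i)
  m=6: +0.009505-0.000234i × +0.118381+0.370078i = +0.001212+0.003490i  (running Σ = +0.280821+0.000000i)
Σ over m = +0.280821+0.000000i; ×(4π/13) → +0.271453+0.000000i. Real part: 0.271453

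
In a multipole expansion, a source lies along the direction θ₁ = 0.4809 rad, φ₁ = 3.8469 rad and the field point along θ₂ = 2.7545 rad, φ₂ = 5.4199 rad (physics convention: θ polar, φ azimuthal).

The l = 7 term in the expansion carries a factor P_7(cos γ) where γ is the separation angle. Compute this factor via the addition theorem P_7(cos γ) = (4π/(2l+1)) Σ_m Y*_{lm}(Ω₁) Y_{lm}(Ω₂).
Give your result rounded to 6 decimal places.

Term-by-term m-sum for l=7 (normalisation 4π/15 = 0.837758):
  [-7]  conj(Y_{7,-7})(Ω₁) = -0.000505+0.002209i ; Y_{7,-7}(Ω₂) = +0.000531-0.000130i ; Δ = +0.000000+0.000001i
  [-6]  conj(Y_{7,-6})(Ω₁) = -0.007512-0.014411i ; Y_{7,-6}(Ω₂) = -0.002259+0.004476i ; Δ = +0.000081-0.000001i
  [-5]  conj(Y_{7,-5})(Ω₁) = +0.066397+0.026901i ; Y_{7,-5}(Ω₂) = -0.011009-0.026335i ; Δ = -0.000023-0.002045i
  [-4]  conj(Y_{7,-4})(Ω₁) = -0.204090+0.067716i ; Y_{7,-4}(Ω₂) = +0.107024+0.034465i ; Δ = -0.024176+0.000213i
  [-3]  conj(Y_{7,-3})(Ω₁) = +0.224131-0.369598i ; Y_{7,-3}(Ω₂) = -0.261292+0.160824i ; Δ = +0.000877+0.132619i
  [-2]  conj(Y_{7,-2})(Ω₁) = +0.079947+0.494827i ; Y_{7,-2}(Ω₂) = +0.082717-0.526701i ; Δ = +0.267239-0.001178i
  [-1]  conj(Y_{7,-1})(Ω₁) = -0.081473-0.069366i ; Y_{7,-1}(Ω₂) = +0.270808+0.316657i ; Δ = -0.000098-0.044584i
  [+0]  conj(Y_{7,0})(Ω₁) = -0.437401-0.000000i ; Y_{7,0}(Ω₂) = +0.250385+0.000000i ; Δ = -0.109519-0.000000i
  [+1]  conj(Y_{7,1})(Ω₁) = +0.081473-0.069366i ; Y_{7,1}(Ω₂) = -0.270808+0.316657i ; Δ = -0.000098+0.044584i
  [+2]  conj(Y_{7,2})(Ω₁) = +0.079947-0.494827i ; Y_{7,2}(Ω₂) = +0.082717+0.526701i ; Δ = +0.267239+0.001178i
  [+3]  conj(Y_{7,3})(Ω₁) = -0.224131-0.369598i ; Y_{7,3}(Ω₂) = +0.261292+0.160824i ; Δ = +0.000877-0.132619i
  [+4]  conj(Y_{7,4})(Ω₁) = -0.204090-0.067716i ; Y_{7,4}(Ω₂) = +0.107024-0.034465i ; Δ = -0.024176-0.000213i
  [+5]  conj(Y_{7,5})(Ω₁) = -0.066397+0.026901i ; Y_{7,5}(Ω₂) = +0.011009-0.026335i ; Δ = -0.000023+0.002045i
  [+6]  conj(Y_{7,6})(Ω₁) = -0.007512+0.014411i ; Y_{7,6}(Ω₂) = -0.002259-0.004476i ; Δ = +0.000081+0.000001i
  [+7]  conj(Y_{7,7})(Ω₁) = +0.000505+0.002209i ; Y_{7,7}(Ω₂) = -0.000531-0.000130i ; Δ = +0.000000-0.000001i
Σ over m = +0.378281+0.000000i; ×(4π/15) → +0.316908+0.000000i. Real part: 0.316908

0.316908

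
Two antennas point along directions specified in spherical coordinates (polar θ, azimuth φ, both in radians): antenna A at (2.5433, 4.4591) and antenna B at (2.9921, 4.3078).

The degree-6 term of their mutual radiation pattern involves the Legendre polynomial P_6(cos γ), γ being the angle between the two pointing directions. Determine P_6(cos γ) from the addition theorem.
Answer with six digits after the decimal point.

Addition theorem: P_6(cos γ) = (4π/13) Σ_m Y*_{lm}(Ω₁) Y_{lm}(Ω₂), m = −6…6:
  term(m=-6) = (0.000000, 0.000000)   from Y*(Ω₁)=(-0.000787, 0.015402), Y(Ω₂)=(0.000004, -0.000003)
  term(m=-5) = (0.000007, 0.000007)   from Y*(Ω₁)=(0.074775, 0.023488), Y(Ω₂)=(0.000109, 0.000053)
  term(m=-4) = (0.000329, 0.000228)   from Y*(Ω₁)=(0.123701, -0.198344), Y(Ω₂)=(-0.000081, 0.001711)
  term(m=-3) = (0.006434, 0.003139)   from Y*(Ω₁)=(-0.298794, -0.314454), Y(Ω₂)=(-0.015464, 0.005768)
  term(m=-2) = (0.043614, 0.013616)   from Y*(Ω₁)=(-0.369860, 0.205226), Y(Ω₂)=(-0.074543, -0.078175)
  term(m=-1) = (-0.008246, -0.001257)   from Y*(Ω₁)=(-0.004773, -0.018439), Y(Ω₂)=(0.172385, -0.402568)
  term(m=+0) = (-0.333706, -0.000000)   from Y*(Ω₁)=(-0.421412, -0.000000), Y(Ω₂)=(0.791874, 0.000000)
  term(m=+1) = (-0.008246, 0.001257)   from Y*(Ω₁)=(0.004773, -0.018439), Y(Ω₂)=(-0.172385, -0.402568)
  term(m=+2) = (0.043614, -0.013616)   from Y*(Ω₁)=(-0.369860, -0.205226), Y(Ω₂)=(-0.074543, 0.078175)
  term(m=+3) = (0.006434, -0.003139)   from Y*(Ω₁)=(0.298794, -0.314454), Y(Ω₂)=(0.015464, 0.005768)
  term(m=+4) = (0.000329, -0.000228)   from Y*(Ω₁)=(0.123701, 0.198344), Y(Ω₂)=(-0.000081, -0.001711)
  term(m=+5) = (0.000007, -0.000007)   from Y*(Ω₁)=(-0.074775, 0.023488), Y(Ω₂)=(-0.000109, 0.000053)
  term(m=+6) = (0.000000, -0.000000)   from Y*(Ω₁)=(-0.000787, -0.015402), Y(Ω₂)=(0.000004, 0.000003)
Accumulated sum (-0.249428, -0.000000); after 4π/(2l+1) scaling, (-0.241108, -0.000000) ⇒ P_6 = -0.241108

-0.241108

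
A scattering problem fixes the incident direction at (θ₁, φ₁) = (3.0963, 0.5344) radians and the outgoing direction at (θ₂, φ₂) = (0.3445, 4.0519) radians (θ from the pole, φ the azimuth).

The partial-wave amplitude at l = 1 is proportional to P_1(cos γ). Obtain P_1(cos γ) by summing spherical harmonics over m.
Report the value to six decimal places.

-0.954503

Summing Y*_{l m}(θ₁,φ₁)·Y_{l m}(θ₂,φ₂) over m ∈ [−1, 1]; prefactor 4π/(2·1+1) = 4.188790:
  term(m=-1) = (-0.001698, 0.000670)   from Y*(Ω₁)=(0.013462, 0.007967), Y(Ω₂)=(-0.071585, 0.092143)
  term(m=+0) = (-0.224475, -0.000000)   from Y*(Ω₁)=(-0.488101, -0.000000), Y(Ω₂)=(0.459894, 0.000000)
  term(m=+1) = (-0.001698, -0.000670)   from Y*(Ω₁)=(-0.013462, 0.007967), Y(Ω₂)=(0.071585, 0.092143)
Σ over m = (-0.227871, 0.000000); ×(4π/3) → (-0.954503, 0.000000). Real part: -0.954503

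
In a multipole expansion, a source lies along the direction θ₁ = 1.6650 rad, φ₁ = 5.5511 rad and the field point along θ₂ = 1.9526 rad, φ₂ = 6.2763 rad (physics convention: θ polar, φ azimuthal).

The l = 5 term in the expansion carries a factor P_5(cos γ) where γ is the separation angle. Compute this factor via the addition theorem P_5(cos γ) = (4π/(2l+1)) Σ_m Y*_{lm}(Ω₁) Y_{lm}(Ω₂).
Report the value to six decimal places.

-0.399152

Summing Y*_{l m}(θ₁,φ₁)·Y_{l m}(θ₂,φ₂) over m ∈ [−5, 5]; prefactor 4π/(2·5+1) = 1.142397:
  m=-5: Y*=-0.394195+0.225091i  Y=+0.319235+0.010994i  product -0.128316+0.067523i
  m=-4: Y*=+0.132555+0.028704i  Y=-0.405410-0.011168i  product -0.053419-0.013117i
  m=-3: Y*=+0.183942+0.254703i  Y=+0.068948+0.001424i  product +0.012320+0.017823i
  m=-2: Y*=+0.016369-0.152939i  Y=+0.317287+0.004370i  product +0.005862-0.048454i
  m=-1: Y*=+0.208175-0.187083i  Y=-0.160152-0.001103i  product -0.033546+0.029732i
  m=+0: Y*=-0.158254-0.000000i  Y=-0.283077+0.000000i  product +0.044798+0.000000i
  m=+1: Y*=-0.208175-0.187083i  Y=+0.160152-0.001103i  product -0.033546-0.029732i
  m=+2: Y*=+0.016369+0.152939i  Y=+0.317287-0.004370i  product +0.005862+0.048454i
  m=+3: Y*=-0.183942+0.254703i  Y=-0.068948+0.001424i  product +0.012320-0.017823i
  m=+4: Y*=+0.132555-0.028704i  Y=-0.405410+0.011168i  product -0.053419+0.013117i
  m=+5: Y*=+0.394195+0.225091i  Y=-0.319235+0.010994i  product -0.128316-0.067523i
Σ over m = -0.349399+0.000000i; ×(4π/11) → -0.399152+0.000000i. Real part: -0.399152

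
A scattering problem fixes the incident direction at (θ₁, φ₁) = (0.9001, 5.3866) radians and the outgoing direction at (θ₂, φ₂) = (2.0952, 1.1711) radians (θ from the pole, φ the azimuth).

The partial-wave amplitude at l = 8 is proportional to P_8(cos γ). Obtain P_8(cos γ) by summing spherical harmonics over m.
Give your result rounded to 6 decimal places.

Expand P_8 via completeness: Σ_{m} conj(Y_{8,m}) at Ω₁ times Y_{8,m} at Ω₂ —
  m=-8: Y*=+0.046046-0.056790i  Y=-0.162225-0.009091i  product -0.007986+0.008794i
  m=-7: Y*=+0.232019+0.001645i  Y=+0.126684+0.353939i  product +0.028811+0.082329i
  m=-6: Y*=+0.258094+0.327705i  Y=+0.321806-0.295859i  product +0.180011+0.029098i
  m=-5: Y*=-0.094782+0.405784i  Y=-0.136922-0.062412i  product +0.038304-0.049645i
  m=-4: Y*=-0.075454+0.035961i  Y=+0.007617-0.272058i  product +0.009209+0.020802i
  m=-3: Y*=+0.287385+0.139474i  Y=-0.282005+0.109934i  product -0.096377-0.007739i
  m=-2: Y*=+0.058858+0.260303i  Y=-0.090767-0.093343i  product +0.018955-0.029121i
  m=-1: Y*=+0.130445-0.163233i  Y=-0.128379+0.303901i  product +0.032861+0.060598i
  m=+0: Y*=+0.302217-0.000000i  Y=-0.083399+0.000000i  product -0.025205+0.000000i
  m=+1: Y*=-0.130445-0.163233i  Y=+0.128379+0.303901i  product +0.032861-0.060598i
  m=+2: Y*=+0.058858-0.260303i  Y=-0.090767+0.093343i  product +0.018955+0.029121i
  m=+3: Y*=-0.287385+0.139474i  Y=+0.282005+0.109934i  product -0.096377+0.007739i
  m=+4: Y*=-0.075454-0.035961i  Y=+0.007617+0.272058i  product +0.009209-0.020802i
  m=+5: Y*=+0.094782+0.405784i  Y=+0.136922-0.062412i  product +0.038304+0.049645i
  m=+6: Y*=+0.258094-0.327705i  Y=+0.321806+0.295859i  product +0.180011-0.029098i
  m=+7: Y*=-0.232019+0.001645i  Y=-0.126684+0.353939i  product +0.028811-0.082329i
  m=+8: Y*=+0.046046+0.056790i  Y=-0.162225+0.009091i  product -0.007986-0.008794i
Accumulated sum +0.382370+0.000000i; after 4π/(2l+1) scaling, +0.282647+0.000000i ⇒ P_8 = 0.282647

0.282647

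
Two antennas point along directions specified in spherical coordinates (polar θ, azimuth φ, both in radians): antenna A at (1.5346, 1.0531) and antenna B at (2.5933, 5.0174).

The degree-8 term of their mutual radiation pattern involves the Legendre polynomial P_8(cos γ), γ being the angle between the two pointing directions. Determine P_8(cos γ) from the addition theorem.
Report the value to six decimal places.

Expand P_8 via completeness: Σ_{m} conj(Y_{8,m}) at Ω₁ times Y_{8,m} at Ω₂ —
  term(m=-8) = 0.00138 - 0.00042j   from Y*(Ω₁)=-0.27704 + 0.43144j, Y(Ω₂)=-0.00215 - 0.00181j
  term(m=-7) = 0.00118 + 0.00068j   from Y*(Ω₁)=0.03445 + 0.06580j, Y(Ω₂)=0.01554 - 0.00984j
  term(m=-6) = -0.00611 - 0.02685j   from Y*(Ω₁)=-0.36734 - 0.01301j, Y(Ω₂)=0.01921 + 0.07241j
  term(m=-5) = 0.01043 - 0.01528j   from Y*(Ω₁)=-0.04592 + 0.07438j, Y(Ω₂)=-0.21136 - 0.00967j
  term(m=-4) = -0.13315 + 0.02002j   from Y*(Ω₁)=-0.15627 - 0.28605j, Y(Ω₂)=0.14193 - 0.38792j
  term(m=-3) = -0.03668 - 0.02927j   from Y*(Ω₁)=-0.09356 - 0.00166j, Y(Ω₂)=0.39751 + 0.30582j
  term(m=-2) = 0.00489 + 0.06537j   from Y*(Ω₁)=0.15728 - 0.26514j, Y(Ω₂)=-0.17427 + 0.12181j
  term(m=-1) = 0.02098 - 0.02260j   from Y*(Ω₁)=-0.04760 - 0.08359j, Y(Ω₂)=0.09626 + 0.30576j
  term(m=+0) = -0.10106 + 0.00000j   from Y*(Ω₁)=0.30315 + 0.00000j, Y(Ω₂)=-0.33336 + 0.00000j
  term(m=+1) = 0.02098 + 0.02260j   from Y*(Ω₁)=0.04760 - 0.08359j, Y(Ω₂)=-0.09626 + 0.30576j
  term(m=+2) = 0.00489 - 0.06537j   from Y*(Ω₁)=0.15728 + 0.26514j, Y(Ω₂)=-0.17427 - 0.12181j
  term(m=+3) = -0.03668 + 0.02927j   from Y*(Ω₁)=0.09356 - 0.00166j, Y(Ω₂)=-0.39751 + 0.30582j
  term(m=+4) = -0.13315 - 0.02002j   from Y*(Ω₁)=-0.15627 + 0.28605j, Y(Ω₂)=0.14193 + 0.38792j
  term(m=+5) = 0.01043 + 0.01528j   from Y*(Ω₁)=0.04592 + 0.07438j, Y(Ω₂)=0.21136 - 0.00967j
  term(m=+6) = -0.00611 + 0.02685j   from Y*(Ω₁)=-0.36734 + 0.01301j, Y(Ω₂)=0.01921 - 0.07241j
  term(m=+7) = 0.00118 - 0.00068j   from Y*(Ω₁)=-0.03445 + 0.06580j, Y(Ω₂)=-0.01554 - 0.00984j
  term(m=+8) = 0.00138 + 0.00042j   from Y*(Ω₁)=-0.27704 - 0.43144j, Y(Ω₂)=-0.00215 + 0.00181j
Total Σ_m = -0.37524 - 0.00000j. Multiply by 0.739198: -0.27738 - 0.00000j. P_8(cos γ) = -0.277380

-0.277380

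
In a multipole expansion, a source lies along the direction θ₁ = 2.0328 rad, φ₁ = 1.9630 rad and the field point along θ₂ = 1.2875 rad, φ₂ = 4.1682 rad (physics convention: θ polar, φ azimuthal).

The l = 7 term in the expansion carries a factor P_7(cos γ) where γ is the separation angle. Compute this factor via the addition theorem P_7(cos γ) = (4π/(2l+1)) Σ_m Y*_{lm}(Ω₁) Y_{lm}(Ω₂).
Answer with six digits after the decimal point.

Expand P_7 via completeness: Σ_{m} conj(Y_{7,m}) at Ω₁ times Y_{7,m} at Ω₂ —
  m=-7: Y*=+0.088873+0.212472i  Y=-0.232905+0.295352i  product -0.083453-0.023237i
  m=-6: Y*=-0.302517+0.304321i  Y=+0.406600+0.050489i  product -0.138368+0.108463i
  m=-5: Y*=-0.308750-0.126993i  Y=-0.001922-0.004297i  product +0.000048+0.001571i
  m=-4: Y*=+0.000174+0.087602i  Y=+0.197015-0.284325i  product +0.024942+0.017210i
  m=-3: Y*=-0.327392+0.136181i  Y=-0.125473-0.007760i  product +0.042136-0.014546i
  m=-2: Y*=-0.047877-0.047783i  Y=-0.136134-0.259952i  product -0.005903+0.018951i
  m=-1: Y*=-0.123408+0.298350i  Y=-0.086702+0.143277i  product -0.032047-0.043549i
  m=+0: Y*=-0.109391-0.000000i  Y=-0.275123+0.000000i  product +0.030096+0.000000i
  m=+1: Y*=+0.123408+0.298350i  Y=+0.086702+0.143277i  product -0.032047+0.043549i
  m=+2: Y*=-0.047877+0.047783i  Y=-0.136134+0.259952i  product -0.005903-0.018951i
  m=+3: Y*=+0.327392+0.136181i  Y=+0.125473-0.007760i  product +0.042136+0.014546i
  m=+4: Y*=+0.000174-0.087602i  Y=+0.197015+0.284325i  product +0.024942-0.017210i
  m=+5: Y*=+0.308750-0.126993i  Y=+0.001922-0.004297i  product +0.000048-0.001571i
  m=+6: Y*=-0.302517-0.304321i  Y=+0.406600-0.050489i  product -0.138368-0.108463i
  m=+7: Y*=-0.088873+0.212472i  Y=+0.232905+0.295352i  product -0.083453+0.023237i
Total Σ_m = -0.355198+0.000000i. Multiply by 0.837758: -0.297570+0.000000i. P_7(cos γ) = -0.297570

-0.297570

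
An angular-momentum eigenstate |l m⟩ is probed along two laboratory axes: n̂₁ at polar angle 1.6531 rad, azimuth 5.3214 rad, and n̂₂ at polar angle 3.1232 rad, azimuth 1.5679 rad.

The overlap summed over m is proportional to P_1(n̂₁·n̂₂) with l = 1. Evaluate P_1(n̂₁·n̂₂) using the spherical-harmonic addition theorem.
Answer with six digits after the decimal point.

Expand P_1 via completeness: Σ_{m} conj(Y_{1,m}) at Ω₁ times Y_{1,m} at Ω₂ —
  [-1]  conj(Y_{1,-1})(Ω₁) = +0.196973-0.282420i ; Y_{1,-1}(Ω₂) = +0.000018-0.006354i ; Δ = -0.001791-0.001257i
  [+0]  conj(Y_{1,0})(Ω₁) = -0.040168-0.000000i ; Y_{1,0}(Ω₂) = -0.488520+0.000000i ; Δ = +0.019623+0.000000i
  [+1]  conj(Y_{1,1})(Ω₁) = -0.196973-0.282420i ; Y_{1,1}(Ω₂) = -0.000018-0.006354i ; Δ = -0.001791+0.001257i
Σ over m = +0.016041+0.000000i; ×(4π/3) → +0.067193+0.000000i. Real part: 0.067193

0.067193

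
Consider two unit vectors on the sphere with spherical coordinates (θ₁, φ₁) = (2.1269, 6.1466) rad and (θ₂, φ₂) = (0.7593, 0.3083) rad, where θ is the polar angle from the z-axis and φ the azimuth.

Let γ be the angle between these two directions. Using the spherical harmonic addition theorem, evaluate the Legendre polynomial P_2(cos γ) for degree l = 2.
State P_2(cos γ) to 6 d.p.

Addition theorem: P_2(cos γ) = (4π/5) Σ_m Y*_{lm}(Ω₁) Y_{lm}(Ω₂), m = −2…2:
  m=-2: (0.268304, -0.075172) × (0.149350, -0.105857) = (0.032114, -0.039629)  (running Σ = (0.032114, -0.039629))
  m=-1: (-0.343138, 0.047161) × (0.367560, -0.117051) = (-0.120604, 0.057499)  (running Σ = (-0.088490, 0.017870))
  m=0: (-0.051732, -0.000000) × (0.182378, 0.000000) = (-0.009435, -0.000000)  (running Σ = (-0.097925, 0.017870))
  m=1: (0.343138, 0.047161) × (-0.367560, -0.117051) = (-0.120604, -0.057499)  (running Σ = (-0.218528, -0.039629))
  m=2: (0.268304, 0.075172) × (0.149350, 0.105857) = (0.032114, 0.039629)  (running Σ = (-0.186415, 0.000000))
Total Σ_m = (-0.186415, 0.000000). Multiply by 2.513274: (-0.468511, 0.000000). P_2(cos γ) = -0.468511

-0.468511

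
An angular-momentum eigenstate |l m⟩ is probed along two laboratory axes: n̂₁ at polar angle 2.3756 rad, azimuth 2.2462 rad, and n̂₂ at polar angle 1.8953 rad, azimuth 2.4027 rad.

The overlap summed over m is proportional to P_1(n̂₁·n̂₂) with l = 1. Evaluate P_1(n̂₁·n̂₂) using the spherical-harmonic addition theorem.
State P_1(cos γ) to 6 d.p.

Summing Y*_{l m}(θ₁,φ₁)·Y_{l m}(θ₂,φ₂) over m ∈ [−1, 1]; prefactor 4π/(2·1+1) = 4.188790:
  m=-1: Y*=-0.149748+0.186930i  Y=-0.242065-0.220536i  product +0.077474-0.012225i
  m=+0: Y*=-0.352133-0.000000i  Y=-0.155785+0.000000i  product +0.054857+0.000000i
  m=+1: Y*=+0.149748+0.186930i  Y=+0.242065-0.220536i  product +0.077474+0.012225i
Σ over m = +0.209804+0.000000i; ×(4π/3) → +0.878826+0.000000i. Real part: 0.878826

0.878826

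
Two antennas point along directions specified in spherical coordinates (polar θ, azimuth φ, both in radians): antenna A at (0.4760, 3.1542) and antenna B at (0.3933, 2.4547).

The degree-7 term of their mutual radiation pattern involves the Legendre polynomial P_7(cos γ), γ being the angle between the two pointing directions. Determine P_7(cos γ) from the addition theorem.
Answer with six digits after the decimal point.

Expand P_7 via completeness: Σ_{m} conj(Y_{7,m}) at Ω₁ times Y_{7,m} at Ω₂ —
  term(m=-7) = 0.00000 - 0.00000j   from Y*(Ω₁)=-0.00211 - 0.00019j, Y(Ω₂)=-0.00006 + 0.00060j
  term(m=-6) = -0.00004 - 0.00007j   from Y*(Ω₁)=0.01535 + 0.00116j, Y(Ω₂)=-0.00305 - 0.00455j
  term(m=-5) = -0.00197 - 0.00073j   from Y*(Ω₁)=-0.06858 - 0.00433j, Y(Ω₂)=0.02931 + 0.00884j
  term(m=-4) = -0.02329 + 0.00833j   from Y*(Ω₁)=0.20881 + 0.01054j, Y(Ω₂)=-0.10923 + 0.04542j
  term(m=-3) = -0.06798 + 0.11663j   from Y*(Ω₁)=-0.42666 - 0.01614j, Y(Ω₂)=0.14877 - 0.27899j
  term(m=-2) = 0.04639 + 0.26735j   from Y*(Ω₁)=0.50645 + 0.01277j, Y(Ω₂)=0.10484 + 0.52526j
  term(m=-1) = 0.03782 + 0.03182j   from Y*(Ω₁)=-0.12405 - 0.00156j, Y(Ω₂)=-0.30808 - 0.25266j
  term(m=+0) = 0.11666 + 0.00000j   from Y*(Ω₁)=-0.43316 + 0.00000j, Y(Ω₂)=-0.26932 + 0.00000j
  term(m=+1) = 0.03782 - 0.03182j   from Y*(Ω₁)=0.12405 - 0.00156j, Y(Ω₂)=0.30808 - 0.25266j
  term(m=+2) = 0.04639 - 0.26735j   from Y*(Ω₁)=0.50645 - 0.01277j, Y(Ω₂)=0.10484 - 0.52526j
  term(m=+3) = -0.06798 - 0.11663j   from Y*(Ω₁)=0.42666 - 0.01614j, Y(Ω₂)=-0.14877 - 0.27899j
  term(m=+4) = -0.02329 - 0.00833j   from Y*(Ω₁)=0.20881 - 0.01054j, Y(Ω₂)=-0.10923 - 0.04542j
  term(m=+5) = -0.00197 + 0.00073j   from Y*(Ω₁)=0.06858 - 0.00433j, Y(Ω₂)=-0.02931 + 0.00884j
  term(m=+6) = -0.00004 + 0.00007j   from Y*(Ω₁)=0.01535 - 0.00116j, Y(Ω₂)=-0.00305 + 0.00455j
  term(m=+7) = 0.00000 + 0.00000j   from Y*(Ω₁)=0.00211 - 0.00019j, Y(Ω₂)=0.00006 + 0.00060j
Accumulated sum 0.09852 + 0.00000j; after 4π/(2l+1) scaling, 0.08254 + 0.00000j ⇒ P_7 = 0.082537

0.082537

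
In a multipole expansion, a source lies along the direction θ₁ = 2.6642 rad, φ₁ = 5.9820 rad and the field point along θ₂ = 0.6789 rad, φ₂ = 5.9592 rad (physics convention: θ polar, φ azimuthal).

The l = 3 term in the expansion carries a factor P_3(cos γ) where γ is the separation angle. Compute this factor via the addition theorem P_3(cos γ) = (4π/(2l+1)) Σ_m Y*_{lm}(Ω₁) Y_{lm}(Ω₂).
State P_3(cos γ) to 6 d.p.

0.440819

Term-by-term m-sum for l=3 (normalisation 4π/7 = 1.795196):
  [-3]  conj(Y_{3,-3})(Ω₁) = +0.025043-0.031790i ; Y_{3,-3}(Ω₂) = +0.058231+0.085328i ; Δ = +0.004171+0.000286i
  [-2]  conj(Y_{3,-2})(Ω₁) = -0.157900+0.108576i ; Y_{3,-2}(Ω₂) = +0.250053+0.189292i ; Δ = -0.060036-0.002740i
  [-1]  conj(Y_{3,-1})(Ω₁) = +0.417541-0.129703i ; Y_{3,-1}(Ω₂) = +0.390236+0.131048i ; Δ = +0.179937+0.004103i
  [+0]  conj(Y_{3,0})(Ω₁) = -0.313045-0.000000i ; Y_{3,0}(Ω₂) = +0.008270+0.000000i ; Δ = -0.002589-0.000000i
  [+1]  conj(Y_{3,1})(Ω₁) = -0.417541-0.129703i ; Y_{3,1}(Ω₂) = -0.390236+0.131048i ; Δ = +0.179937-0.004103i
  [+2]  conj(Y_{3,2})(Ω₁) = -0.157900-0.108576i ; Y_{3,2}(Ω₂) = +0.250053-0.189292i ; Δ = -0.060036+0.002740i
  [+3]  conj(Y_{3,3})(Ω₁) = -0.025043-0.031790i ; Y_{3,3}(Ω₂) = -0.058231+0.085328i ; Δ = +0.004171-0.000286i
Total Σ_m = +0.245555+0.000000i. Multiply by 1.795196: +0.440819+0.000000i. P_3(cos γ) = 0.440819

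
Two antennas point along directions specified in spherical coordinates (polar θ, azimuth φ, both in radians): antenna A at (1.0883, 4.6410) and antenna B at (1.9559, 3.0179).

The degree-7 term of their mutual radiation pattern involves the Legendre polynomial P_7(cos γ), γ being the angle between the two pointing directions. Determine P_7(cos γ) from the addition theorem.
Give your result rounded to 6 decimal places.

0.293718

Expand P_7 via completeness: Σ_{m} conj(Y_{7,m}) at Ω₁ times Y_{7,m} at Ω₂ —
  term(m=-7) = +0.022498-0.058679i   from Y*(Ω₁)=+0.102563+0.187864i, Y(Ω₂)=-0.190259-0.223628i
  term(m=-6) = +0.177674+0.057663i   from Y*(Ω₁)=-0.381582+0.174232i, Y(Ω₂)=-0.328198-0.300974i
  term(m=-5) = -0.019486+0.072804i   from Y*(Ω₁)=-0.125796-0.337328i, Y(Ω₂)=-0.170564-0.121372i
  term(m=-4) = -0.009783-0.002077i   from Y*(Ω₁)=-0.040488+0.011886i, Y(Ω₂)=+0.208591+0.112541i
  term(m=-3) = +0.016804-0.106211i   from Y*(Ω₁)=-0.074877-0.344258i, Y(Ω₂)=+0.284448+0.110680i
  term(m=-2) = -0.013656-0.001434i   from Y*(Ω₁)=+0.115808-0.016648i, Y(Ω₂)=-0.113786-0.028738i
  term(m=-1) = -0.005107+0.097551i   from Y*(Ω₁)=-0.021801-0.304871i, Y(Ω₂)=-0.317153-0.039431i
  term(m=+0) = +0.012712+0.000000i   from Y*(Ω₁)=+0.157678-0.000000i, Y(Ω₂)=+0.080622+0.000000i
  term(m=+1) = -0.005107-0.097551i   from Y*(Ω₁)=+0.021801-0.304871i, Y(Ω₂)=+0.317153-0.039431i
  term(m=+2) = -0.013656+0.001434i   from Y*(Ω₁)=+0.115808+0.016648i, Y(Ω₂)=-0.113786+0.028738i
  term(m=+3) = +0.016804+0.106211i   from Y*(Ω₁)=+0.074877-0.344258i, Y(Ω₂)=-0.284448+0.110680i
  term(m=+4) = -0.009783+0.002077i   from Y*(Ω₁)=-0.040488-0.011886i, Y(Ω₂)=+0.208591-0.112541i
  term(m=+5) = -0.019486-0.072804i   from Y*(Ω₁)=+0.125796-0.337328i, Y(Ω₂)=+0.170564-0.121372i
  term(m=+6) = +0.177674-0.057663i   from Y*(Ω₁)=-0.381582-0.174232i, Y(Ω₂)=-0.328198+0.300974i
  term(m=+7) = +0.022498+0.058679i   from Y*(Ω₁)=-0.102563+0.187864i, Y(Ω₂)=+0.190259-0.223628i
Total Σ_m = +0.350600+0.000000i. Multiply by 0.837758: +0.293718+0.000000i. P_7(cos γ) = 0.293718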